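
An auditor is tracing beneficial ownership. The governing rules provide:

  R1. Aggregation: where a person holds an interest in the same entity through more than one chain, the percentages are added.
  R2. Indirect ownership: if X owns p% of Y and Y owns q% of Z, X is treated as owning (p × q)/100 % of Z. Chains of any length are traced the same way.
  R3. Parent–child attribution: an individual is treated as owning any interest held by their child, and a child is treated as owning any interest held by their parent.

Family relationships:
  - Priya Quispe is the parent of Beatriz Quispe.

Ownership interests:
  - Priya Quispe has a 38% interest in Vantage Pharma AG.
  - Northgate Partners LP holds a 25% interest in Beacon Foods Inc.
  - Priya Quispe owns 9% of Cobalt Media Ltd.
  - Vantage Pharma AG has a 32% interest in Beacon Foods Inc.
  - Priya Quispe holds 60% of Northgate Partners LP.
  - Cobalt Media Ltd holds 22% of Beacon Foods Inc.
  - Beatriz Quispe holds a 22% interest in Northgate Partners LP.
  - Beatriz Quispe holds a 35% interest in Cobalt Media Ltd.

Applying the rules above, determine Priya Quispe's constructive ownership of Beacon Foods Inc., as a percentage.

42.34%

By parent–child attribution (R3), Priya Quispe is treated as also owning Beatriz Quispe's interest in Northgate Partners LP, giving 60% + 22% = 82%.
By parent–child attribution (R3), Priya Quispe is treated as also owning Beatriz Quispe's interest in Cobalt Media Ltd, giving 9% + 35% = 44%.
Chain via Northgate Partners LP (R2): 82% × 25% = 20.5% of Beacon Foods Inc.
Chain via Vantage Pharma AG (R2): 38% × 32% = 12.16% of Beacon Foods Inc.
Chain via Cobalt Media Ltd (R2): 44% × 22% = 9.68% of Beacon Foods Inc.
Aggregating (R1): 20.5% + 12.16% + 9.68% = 42.34%.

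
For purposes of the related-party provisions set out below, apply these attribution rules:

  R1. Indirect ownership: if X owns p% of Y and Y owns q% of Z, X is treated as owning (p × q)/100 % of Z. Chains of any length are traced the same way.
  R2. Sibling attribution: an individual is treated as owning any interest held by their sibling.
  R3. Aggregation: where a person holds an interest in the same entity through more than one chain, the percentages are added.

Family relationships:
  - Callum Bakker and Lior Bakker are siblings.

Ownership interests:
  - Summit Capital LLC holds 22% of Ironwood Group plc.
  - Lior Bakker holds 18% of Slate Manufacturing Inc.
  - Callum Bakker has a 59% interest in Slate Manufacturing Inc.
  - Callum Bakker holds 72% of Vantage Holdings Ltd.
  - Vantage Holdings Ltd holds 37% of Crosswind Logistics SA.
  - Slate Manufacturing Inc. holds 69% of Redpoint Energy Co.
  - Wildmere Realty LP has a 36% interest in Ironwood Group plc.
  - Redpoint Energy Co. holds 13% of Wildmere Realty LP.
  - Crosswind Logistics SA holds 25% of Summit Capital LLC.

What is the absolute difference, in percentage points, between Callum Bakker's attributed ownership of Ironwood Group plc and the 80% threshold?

76.048316

By sibling attribution (R2), Callum Bakker is treated as also owning Lior Bakker's interest in Slate Manufacturing Inc, giving 59% + 18% = 77%.
Chain via Slate Manufacturing Inc. → Redpoint Energy Co. → Wildmere Realty LP (R1): 77% × 69% × 13% × 36% = 2.486484% of Ironwood Group plc.
Chain via Vantage Holdings Ltd → Crosswind Logistics SA → Summit Capital LLC (R1): 72% × 37% × 25% × 22% = 1.4652% of Ironwood Group plc.
Aggregating (R3): 2.486484% + 1.4652% = 3.951684%.
3.951684% falls short of the 80% threshold by 76.048316 percentage points.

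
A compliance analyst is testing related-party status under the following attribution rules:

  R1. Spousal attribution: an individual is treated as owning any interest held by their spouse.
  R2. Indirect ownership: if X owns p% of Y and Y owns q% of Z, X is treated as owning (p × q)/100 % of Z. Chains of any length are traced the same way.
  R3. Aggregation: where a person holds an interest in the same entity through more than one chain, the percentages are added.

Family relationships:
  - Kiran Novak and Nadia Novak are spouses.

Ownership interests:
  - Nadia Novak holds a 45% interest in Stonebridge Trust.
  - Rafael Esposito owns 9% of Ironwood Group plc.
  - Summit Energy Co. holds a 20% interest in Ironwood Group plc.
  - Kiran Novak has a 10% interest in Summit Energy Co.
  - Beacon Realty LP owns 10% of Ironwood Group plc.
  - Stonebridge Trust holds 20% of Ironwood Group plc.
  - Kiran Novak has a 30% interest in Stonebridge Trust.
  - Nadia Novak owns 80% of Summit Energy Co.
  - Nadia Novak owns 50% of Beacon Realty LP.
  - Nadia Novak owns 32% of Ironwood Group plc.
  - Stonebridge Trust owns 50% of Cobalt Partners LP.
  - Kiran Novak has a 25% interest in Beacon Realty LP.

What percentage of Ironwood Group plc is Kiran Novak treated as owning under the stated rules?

By spousal attribution (R1), Kiran Novak is treated as also owning Nadia Novak's interest in Summit Energy Co, giving 10% + 80% = 90%.
By spousal attribution (R1), Kiran Novak is treated as also owning Nadia Novak's interest in Beacon Realty LP, giving 25% + 50% = 75%.
By spousal attribution (R1), Kiran Novak is treated as also owning Nadia Novak's interest in Stonebridge Trust, giving 30% + 45% = 75%.
By spousal attribution (R1), Kiran Novak is treated as owning Nadia Novak's 32% interest in Ironwood Group plc.
Chain via Summit Energy Co. (R2): 90% × 20% = 18% of Ironwood Group plc.
Chain via Beacon Realty LP (R2): 75% × 10% = 7.5% of Ironwood Group plc.
Chain via Stonebridge Trust (R2): 75% × 20% = 15% of Ironwood Group plc.
Direct interest in Ironwood Group plc: 32%.
Aggregating (R3): 18% + 7.5% + 15% + 32% = 72.5%.

72.5%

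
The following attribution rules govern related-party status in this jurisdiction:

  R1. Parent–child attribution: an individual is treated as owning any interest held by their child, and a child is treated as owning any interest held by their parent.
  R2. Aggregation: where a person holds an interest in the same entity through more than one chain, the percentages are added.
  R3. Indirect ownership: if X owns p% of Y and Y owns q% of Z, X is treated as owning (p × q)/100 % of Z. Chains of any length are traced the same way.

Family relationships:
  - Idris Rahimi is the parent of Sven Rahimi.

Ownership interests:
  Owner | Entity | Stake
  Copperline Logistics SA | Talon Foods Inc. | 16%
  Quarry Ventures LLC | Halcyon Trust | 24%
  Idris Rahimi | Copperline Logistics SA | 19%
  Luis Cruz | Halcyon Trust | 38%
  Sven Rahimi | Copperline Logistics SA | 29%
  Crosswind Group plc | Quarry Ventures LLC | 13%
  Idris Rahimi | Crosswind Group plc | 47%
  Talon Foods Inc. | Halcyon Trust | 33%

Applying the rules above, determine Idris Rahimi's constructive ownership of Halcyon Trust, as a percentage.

By parent–child attribution (R1), Idris Rahimi is treated as also owning Sven Rahimi's interest in Copperline Logistics SA, giving 19% + 29% = 48%.
Chain via Copperline Logistics SA → Talon Foods Inc. (R3): 48% × 16% × 33% = 2.5344% of Halcyon Trust.
Chain via Crosswind Group plc → Quarry Ventures LLC (R3): 47% × 13% × 24% = 1.4664% of Halcyon Trust.
Aggregating (R2): 2.5344% + 1.4664% = 4.0008%.

4.0008%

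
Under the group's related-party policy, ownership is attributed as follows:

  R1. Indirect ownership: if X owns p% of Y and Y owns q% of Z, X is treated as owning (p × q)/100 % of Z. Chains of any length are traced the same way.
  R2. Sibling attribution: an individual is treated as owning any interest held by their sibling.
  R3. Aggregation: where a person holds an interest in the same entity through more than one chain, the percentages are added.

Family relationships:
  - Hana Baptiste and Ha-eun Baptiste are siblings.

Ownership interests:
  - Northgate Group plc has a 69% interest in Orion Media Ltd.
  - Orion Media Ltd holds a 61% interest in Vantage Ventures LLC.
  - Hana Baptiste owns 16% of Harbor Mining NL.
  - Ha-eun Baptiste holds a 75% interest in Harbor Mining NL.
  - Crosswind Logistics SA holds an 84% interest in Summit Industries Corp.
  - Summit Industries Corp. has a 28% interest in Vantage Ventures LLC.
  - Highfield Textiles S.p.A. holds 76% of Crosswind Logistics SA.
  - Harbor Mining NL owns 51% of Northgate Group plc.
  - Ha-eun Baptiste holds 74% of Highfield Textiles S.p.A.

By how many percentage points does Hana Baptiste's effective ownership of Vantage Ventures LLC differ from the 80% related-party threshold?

By sibling attribution (R2), Hana Baptiste is treated as also owning Ha-eun Baptiste's interest in Harbor Mining NL, giving 16% + 75% = 91%.
By sibling attribution (R2), Hana Baptiste is treated as owning Ha-eun Baptiste's 74% interest in Highfield Textiles S.p.A.
Chain via Harbor Mining NL → Northgate Group plc → Orion Media Ltd (R1): 91% × 51% × 69% × 61% = 19.533969% of Vantage Ventures LLC.
Chain via Highfield Textiles S.p.A. → Crosswind Logistics SA → Summit Industries Corp. (R1): 74% × 76% × 84% × 28% = 13.227648% of Vantage Ventures LLC.
Aggregating (R3): 19.533969% + 13.227648% = 32.761617%.
32.761617% falls short of the 80% threshold by 47.238383 percentage points.

47.238383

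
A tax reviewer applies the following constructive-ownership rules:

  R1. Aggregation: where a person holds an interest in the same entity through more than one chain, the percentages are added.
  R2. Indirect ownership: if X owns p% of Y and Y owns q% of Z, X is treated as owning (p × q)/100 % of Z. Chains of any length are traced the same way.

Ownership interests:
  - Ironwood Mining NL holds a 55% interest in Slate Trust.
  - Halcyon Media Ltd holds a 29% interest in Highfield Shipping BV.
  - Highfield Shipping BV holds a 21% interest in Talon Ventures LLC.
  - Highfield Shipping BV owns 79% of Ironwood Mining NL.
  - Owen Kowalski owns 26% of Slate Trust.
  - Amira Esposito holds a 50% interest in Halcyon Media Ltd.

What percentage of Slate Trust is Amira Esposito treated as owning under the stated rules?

6.30025%

Chain via Halcyon Media Ltd → Highfield Shipping BV → Ironwood Mining NL (R2): 50% × 29% × 79% × 55% = 6.30025% of Slate Trust.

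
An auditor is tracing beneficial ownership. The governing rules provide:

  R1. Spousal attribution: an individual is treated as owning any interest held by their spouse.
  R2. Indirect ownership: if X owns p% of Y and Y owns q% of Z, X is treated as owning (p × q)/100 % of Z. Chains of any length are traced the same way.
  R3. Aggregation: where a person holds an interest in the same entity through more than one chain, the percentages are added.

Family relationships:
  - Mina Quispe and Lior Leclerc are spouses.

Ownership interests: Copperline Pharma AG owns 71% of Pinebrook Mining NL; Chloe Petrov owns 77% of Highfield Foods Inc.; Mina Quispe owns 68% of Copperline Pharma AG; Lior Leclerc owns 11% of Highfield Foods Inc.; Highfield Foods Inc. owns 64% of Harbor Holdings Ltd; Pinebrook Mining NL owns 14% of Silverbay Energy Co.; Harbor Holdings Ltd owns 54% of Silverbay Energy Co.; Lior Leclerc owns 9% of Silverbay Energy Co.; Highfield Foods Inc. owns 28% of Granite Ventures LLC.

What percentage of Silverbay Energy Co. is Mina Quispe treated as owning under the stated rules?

19.5608%

By spousal attribution (R1), Mina Quispe is treated as owning Lior Leclerc's 11% interest in Highfield Foods Inc.
By spousal attribution (R1), Mina Quispe is treated as owning Lior Leclerc's 9% interest in Silverbay Energy Co.
Chain via Copperline Pharma AG → Pinebrook Mining NL (R2): 68% × 71% × 14% = 6.7592% of Silverbay Energy Co.
Chain via Highfield Foods Inc. → Harbor Holdings Ltd (R2): 11% × 64% × 54% = 3.8016% of Silverbay Energy Co.
Direct interest in Silverbay Energy Co: 9%.
Aggregating (R3): 6.7592% + 3.8016% + 9% = 19.5608%.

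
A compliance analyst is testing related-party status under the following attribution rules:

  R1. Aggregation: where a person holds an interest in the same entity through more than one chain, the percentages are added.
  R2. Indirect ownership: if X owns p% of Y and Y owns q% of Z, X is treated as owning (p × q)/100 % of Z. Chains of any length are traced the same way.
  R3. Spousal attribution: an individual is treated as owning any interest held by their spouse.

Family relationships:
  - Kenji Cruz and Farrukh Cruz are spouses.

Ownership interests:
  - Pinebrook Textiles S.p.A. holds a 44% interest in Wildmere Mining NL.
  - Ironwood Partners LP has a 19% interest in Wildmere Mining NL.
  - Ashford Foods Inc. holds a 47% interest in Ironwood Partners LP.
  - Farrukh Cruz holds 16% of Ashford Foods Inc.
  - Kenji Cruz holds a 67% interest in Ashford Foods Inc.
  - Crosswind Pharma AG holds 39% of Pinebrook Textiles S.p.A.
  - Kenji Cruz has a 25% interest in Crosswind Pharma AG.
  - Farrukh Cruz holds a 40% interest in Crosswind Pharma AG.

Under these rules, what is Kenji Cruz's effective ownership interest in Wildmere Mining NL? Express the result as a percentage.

18.5659%

By spousal attribution (R3), Kenji Cruz is treated as also owning Farrukh Cruz's interest in Crosswind Pharma AG, giving 25% + 40% = 65%.
By spousal attribution (R3), Kenji Cruz is treated as also owning Farrukh Cruz's interest in Ashford Foods Inc, giving 67% + 16% = 83%.
Chain via Crosswind Pharma AG → Pinebrook Textiles S.p.A. (R2): 65% × 39% × 44% = 11.154% of Wildmere Mining NL.
Chain via Ashford Foods Inc. → Ironwood Partners LP (R2): 83% × 47% × 19% = 7.4119% of Wildmere Mining NL.
Aggregating (R1): 11.154% + 7.4119% = 18.5659%.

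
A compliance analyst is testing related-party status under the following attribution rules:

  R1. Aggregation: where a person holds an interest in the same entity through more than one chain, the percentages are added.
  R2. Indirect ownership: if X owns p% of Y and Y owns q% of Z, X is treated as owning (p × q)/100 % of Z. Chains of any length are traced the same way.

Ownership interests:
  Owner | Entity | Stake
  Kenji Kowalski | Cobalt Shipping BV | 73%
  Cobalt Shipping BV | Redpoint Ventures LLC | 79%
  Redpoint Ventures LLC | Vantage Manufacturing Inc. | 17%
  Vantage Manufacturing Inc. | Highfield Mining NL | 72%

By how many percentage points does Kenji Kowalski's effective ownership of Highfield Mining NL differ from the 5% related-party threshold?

2.058808

Chain via Cobalt Shipping BV → Redpoint Ventures LLC → Vantage Manufacturing Inc. (R2): 73% × 79% × 17% × 72% = 7.058808% of Highfield Mining NL.
7.058808% exceeds the 5% threshold by 2.058808 percentage points.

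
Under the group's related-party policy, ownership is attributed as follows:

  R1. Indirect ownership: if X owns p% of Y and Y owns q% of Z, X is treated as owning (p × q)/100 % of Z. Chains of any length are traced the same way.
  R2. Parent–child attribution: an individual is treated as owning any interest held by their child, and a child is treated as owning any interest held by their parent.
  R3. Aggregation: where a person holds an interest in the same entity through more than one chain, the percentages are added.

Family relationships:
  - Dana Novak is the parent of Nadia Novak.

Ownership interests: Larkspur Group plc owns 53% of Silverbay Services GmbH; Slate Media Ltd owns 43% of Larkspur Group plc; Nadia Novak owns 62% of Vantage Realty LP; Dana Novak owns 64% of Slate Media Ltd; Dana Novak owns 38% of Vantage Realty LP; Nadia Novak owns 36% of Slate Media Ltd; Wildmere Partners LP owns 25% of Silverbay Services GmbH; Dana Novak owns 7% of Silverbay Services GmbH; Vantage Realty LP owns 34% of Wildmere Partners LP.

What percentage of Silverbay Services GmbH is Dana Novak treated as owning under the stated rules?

By parent–child attribution (R2), Dana Novak is treated as also owning Nadia Novak's interest in Slate Media Ltd, giving 64% + 36% = 100%.
By parent–child attribution (R2), Dana Novak is treated as also owning Nadia Novak's interest in Vantage Realty LP, giving 38% + 62% = 100%.
Chain via Slate Media Ltd → Larkspur Group plc (R1): 100% × 43% × 53% = 22.79% of Silverbay Services GmbH.
Chain via Vantage Realty LP → Wildmere Partners LP (R1): 100% × 34% × 25% = 8.5% of Silverbay Services GmbH.
Direct interest in Silverbay Services GmbH: 7%.
Aggregating (R3): 22.79% + 8.5% + 7% = 38.29%.

38.29%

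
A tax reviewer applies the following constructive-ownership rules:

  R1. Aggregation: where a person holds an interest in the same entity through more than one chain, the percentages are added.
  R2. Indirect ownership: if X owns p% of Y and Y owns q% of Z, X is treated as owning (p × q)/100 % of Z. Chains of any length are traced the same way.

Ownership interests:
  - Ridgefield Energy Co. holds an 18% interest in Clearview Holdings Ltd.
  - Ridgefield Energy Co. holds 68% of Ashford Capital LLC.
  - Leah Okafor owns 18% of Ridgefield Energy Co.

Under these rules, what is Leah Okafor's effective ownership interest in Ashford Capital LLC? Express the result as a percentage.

Chain via Ridgefield Energy Co. (R2): 18% × 68% = 12.24% of Ashford Capital LLC.

12.24%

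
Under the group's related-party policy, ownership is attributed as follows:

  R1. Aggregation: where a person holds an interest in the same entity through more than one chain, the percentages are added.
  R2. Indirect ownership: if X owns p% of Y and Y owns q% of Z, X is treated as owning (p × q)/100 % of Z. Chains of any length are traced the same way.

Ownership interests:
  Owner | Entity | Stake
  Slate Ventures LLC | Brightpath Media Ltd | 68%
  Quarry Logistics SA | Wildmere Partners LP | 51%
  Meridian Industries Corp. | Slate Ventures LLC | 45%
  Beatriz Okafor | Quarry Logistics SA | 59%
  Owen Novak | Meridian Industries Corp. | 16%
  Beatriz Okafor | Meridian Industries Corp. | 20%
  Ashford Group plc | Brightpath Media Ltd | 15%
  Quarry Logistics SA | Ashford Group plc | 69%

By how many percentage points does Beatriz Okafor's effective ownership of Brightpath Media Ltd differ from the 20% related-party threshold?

Chain via Meridian Industries Corp. → Slate Ventures LLC (R2): 20% × 45% × 68% = 6.12% of Brightpath Media Ltd.
Chain via Quarry Logistics SA → Ashford Group plc (R2): 59% × 69% × 15% = 6.1065% of Brightpath Media Ltd.
Aggregating (R1): 6.12% + 6.1065% = 12.2265%.
12.2265% falls short of the 20% threshold by 7.7735 percentage points.

7.7735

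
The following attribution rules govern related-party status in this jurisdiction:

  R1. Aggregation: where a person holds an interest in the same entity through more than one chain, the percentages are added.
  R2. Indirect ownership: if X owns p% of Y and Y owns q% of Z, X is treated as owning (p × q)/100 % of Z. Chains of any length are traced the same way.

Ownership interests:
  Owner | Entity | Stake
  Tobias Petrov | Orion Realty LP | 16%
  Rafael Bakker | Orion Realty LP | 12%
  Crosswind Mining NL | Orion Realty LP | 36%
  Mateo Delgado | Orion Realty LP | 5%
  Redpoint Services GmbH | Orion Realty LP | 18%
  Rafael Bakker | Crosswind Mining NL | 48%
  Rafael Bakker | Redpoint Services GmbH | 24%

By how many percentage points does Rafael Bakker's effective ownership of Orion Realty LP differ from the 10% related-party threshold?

Chain via Crosswind Mining NL (R2): 48% × 36% = 17.28% of Orion Realty LP.
Chain via Redpoint Services GmbH (R2): 24% × 18% = 4.32% of Orion Realty LP.
Direct interest in Orion Realty LP: 12%.
Aggregating (R1): 17.28% + 4.32% + 12% = 33.6%.
33.6% exceeds the 10% threshold by 23.6 percentage points.

23.6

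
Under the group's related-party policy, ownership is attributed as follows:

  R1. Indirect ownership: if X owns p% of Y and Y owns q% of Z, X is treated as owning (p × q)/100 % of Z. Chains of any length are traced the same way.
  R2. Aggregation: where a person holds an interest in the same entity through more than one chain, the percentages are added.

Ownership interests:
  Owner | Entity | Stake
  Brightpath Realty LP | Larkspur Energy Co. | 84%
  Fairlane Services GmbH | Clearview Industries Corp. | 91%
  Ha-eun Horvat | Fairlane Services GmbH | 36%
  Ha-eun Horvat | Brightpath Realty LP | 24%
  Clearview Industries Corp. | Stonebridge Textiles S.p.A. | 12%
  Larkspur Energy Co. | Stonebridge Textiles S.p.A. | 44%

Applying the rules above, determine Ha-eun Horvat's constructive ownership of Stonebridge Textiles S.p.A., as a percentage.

Chain via Fairlane Services GmbH → Clearview Industries Corp. (R1): 36% × 91% × 12% = 3.9312% of Stonebridge Textiles S.p.A.
Chain via Brightpath Realty LP → Larkspur Energy Co. (R1): 24% × 84% × 44% = 8.8704% of Stonebridge Textiles S.p.A.
Aggregating (R2): 3.9312% + 8.8704% = 12.8016%.

12.8016%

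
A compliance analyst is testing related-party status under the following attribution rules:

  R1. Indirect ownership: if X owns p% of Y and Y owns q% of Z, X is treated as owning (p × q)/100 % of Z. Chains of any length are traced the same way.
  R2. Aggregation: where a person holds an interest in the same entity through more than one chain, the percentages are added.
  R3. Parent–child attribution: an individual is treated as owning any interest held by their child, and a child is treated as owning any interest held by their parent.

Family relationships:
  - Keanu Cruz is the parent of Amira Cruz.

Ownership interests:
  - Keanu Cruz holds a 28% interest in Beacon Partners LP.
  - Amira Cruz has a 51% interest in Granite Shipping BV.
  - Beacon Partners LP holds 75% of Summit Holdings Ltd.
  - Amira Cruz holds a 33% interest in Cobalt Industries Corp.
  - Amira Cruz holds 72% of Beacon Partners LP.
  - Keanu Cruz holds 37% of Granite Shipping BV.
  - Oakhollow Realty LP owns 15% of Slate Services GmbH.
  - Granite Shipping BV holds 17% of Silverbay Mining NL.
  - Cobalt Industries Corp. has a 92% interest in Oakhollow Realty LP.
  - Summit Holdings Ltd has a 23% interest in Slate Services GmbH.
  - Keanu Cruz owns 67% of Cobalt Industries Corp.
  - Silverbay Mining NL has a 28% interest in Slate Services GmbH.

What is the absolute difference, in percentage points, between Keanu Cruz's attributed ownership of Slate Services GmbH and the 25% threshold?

10.2388

By parent–child attribution (R3), Keanu Cruz is treated as also owning Amira Cruz's interest in Cobalt Industries Corp, giving 67% + 33% = 100%.
By parent–child attribution (R3), Keanu Cruz is treated as also owning Amira Cruz's interest in Granite Shipping BV, giving 37% + 51% = 88%.
By parent–child attribution (R3), Keanu Cruz is treated as also owning Amira Cruz's interest in Beacon Partners LP, giving 28% + 72% = 100%.
Chain via Cobalt Industries Corp. → Oakhollow Realty LP (R1): 100% × 92% × 15% = 13.8% of Slate Services GmbH.
Chain via Granite Shipping BV → Silverbay Mining NL (R1): 88% × 17% × 28% = 4.1888% of Slate Services GmbH.
Chain via Beacon Partners LP → Summit Holdings Ltd (R1): 100% × 75% × 23% = 17.25% of Slate Services GmbH.
Aggregating (R2): 13.8% + 4.1888% + 17.25% = 35.2388%.
35.2388% exceeds the 25% threshold by 10.2388 percentage points.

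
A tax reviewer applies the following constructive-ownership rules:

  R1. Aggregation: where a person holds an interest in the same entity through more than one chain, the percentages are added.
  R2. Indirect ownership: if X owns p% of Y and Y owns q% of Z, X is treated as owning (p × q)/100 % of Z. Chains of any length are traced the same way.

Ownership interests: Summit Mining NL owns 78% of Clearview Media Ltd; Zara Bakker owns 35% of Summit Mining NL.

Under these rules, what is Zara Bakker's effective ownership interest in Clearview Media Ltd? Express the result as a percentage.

Chain via Summit Mining NL (R2): 35% × 78% = 27.3% of Clearview Media Ltd.

27.3%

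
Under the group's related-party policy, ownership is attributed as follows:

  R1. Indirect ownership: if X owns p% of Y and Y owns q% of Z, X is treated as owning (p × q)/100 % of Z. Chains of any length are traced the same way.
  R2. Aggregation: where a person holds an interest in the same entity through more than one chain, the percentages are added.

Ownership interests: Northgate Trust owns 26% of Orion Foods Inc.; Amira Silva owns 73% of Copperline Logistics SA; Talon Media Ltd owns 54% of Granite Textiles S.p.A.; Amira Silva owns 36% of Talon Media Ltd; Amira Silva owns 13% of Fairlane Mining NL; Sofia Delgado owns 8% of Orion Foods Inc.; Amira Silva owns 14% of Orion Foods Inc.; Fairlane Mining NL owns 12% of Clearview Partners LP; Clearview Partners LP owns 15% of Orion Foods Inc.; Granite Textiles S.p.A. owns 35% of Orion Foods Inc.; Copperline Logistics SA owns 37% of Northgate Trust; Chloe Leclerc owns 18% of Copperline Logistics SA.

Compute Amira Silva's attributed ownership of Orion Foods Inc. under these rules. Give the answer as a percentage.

28.0606%

Chain via Copperline Logistics SA → Northgate Trust (R1): 73% × 37% × 26% = 7.0226% of Orion Foods Inc.
Chain via Fairlane Mining NL → Clearview Partners LP (R1): 13% × 12% × 15% = 0.234% of Orion Foods Inc.
Chain via Talon Media Ltd → Granite Textiles S.p.A. (R1): 36% × 54% × 35% = 6.804% of Orion Foods Inc.
Direct interest in Orion Foods Inc: 14%.
Aggregating (R2): 7.0226% + 0.234% + 6.804% + 14% = 28.0606%.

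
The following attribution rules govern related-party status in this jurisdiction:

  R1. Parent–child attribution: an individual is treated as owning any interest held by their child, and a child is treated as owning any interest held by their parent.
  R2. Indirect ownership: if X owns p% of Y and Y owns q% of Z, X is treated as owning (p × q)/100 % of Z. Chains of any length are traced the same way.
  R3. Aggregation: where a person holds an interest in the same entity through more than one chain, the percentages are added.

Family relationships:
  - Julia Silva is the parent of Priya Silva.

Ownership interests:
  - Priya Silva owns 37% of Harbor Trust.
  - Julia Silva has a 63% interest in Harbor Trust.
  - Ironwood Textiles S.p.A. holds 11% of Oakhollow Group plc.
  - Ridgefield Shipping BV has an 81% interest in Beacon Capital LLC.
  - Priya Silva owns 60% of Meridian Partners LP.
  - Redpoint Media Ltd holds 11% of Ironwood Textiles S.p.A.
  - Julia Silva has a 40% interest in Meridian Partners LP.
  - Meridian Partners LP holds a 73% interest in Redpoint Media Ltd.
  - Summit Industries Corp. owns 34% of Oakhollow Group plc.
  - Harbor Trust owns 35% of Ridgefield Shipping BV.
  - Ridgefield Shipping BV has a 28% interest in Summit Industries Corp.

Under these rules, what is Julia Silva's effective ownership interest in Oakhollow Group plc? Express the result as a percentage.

4.2153%

By parent–child attribution (R1), Julia Silva is treated as also owning Priya Silva's interest in Harbor Trust, giving 63% + 37% = 100%.
By parent–child attribution (R1), Julia Silva is treated as also owning Priya Silva's interest in Meridian Partners LP, giving 40% + 60% = 100%.
Chain via Harbor Trust → Ridgefield Shipping BV → Summit Industries Corp. (R2): 100% × 35% × 28% × 34% = 3.332% of Oakhollow Group plc.
Chain via Meridian Partners LP → Redpoint Media Ltd → Ironwood Textiles S.p.A. (R2): 100% × 73% × 11% × 11% = 0.8833% of Oakhollow Group plc.
Aggregating (R3): 3.332% + 0.8833% = 4.2153%.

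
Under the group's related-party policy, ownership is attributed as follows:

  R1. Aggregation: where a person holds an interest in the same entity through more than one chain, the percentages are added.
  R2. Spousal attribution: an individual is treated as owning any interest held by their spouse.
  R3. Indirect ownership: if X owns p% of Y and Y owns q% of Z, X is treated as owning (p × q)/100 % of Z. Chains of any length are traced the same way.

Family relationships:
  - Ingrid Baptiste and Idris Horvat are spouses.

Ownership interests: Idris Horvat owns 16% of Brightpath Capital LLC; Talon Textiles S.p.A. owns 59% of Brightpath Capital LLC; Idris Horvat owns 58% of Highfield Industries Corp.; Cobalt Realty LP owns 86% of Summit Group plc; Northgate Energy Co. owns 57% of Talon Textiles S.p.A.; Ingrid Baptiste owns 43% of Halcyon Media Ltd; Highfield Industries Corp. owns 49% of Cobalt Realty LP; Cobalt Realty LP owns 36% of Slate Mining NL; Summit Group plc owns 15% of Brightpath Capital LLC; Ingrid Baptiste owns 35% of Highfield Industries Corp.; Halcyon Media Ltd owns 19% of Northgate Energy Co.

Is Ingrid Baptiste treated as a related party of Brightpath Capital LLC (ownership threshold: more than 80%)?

By spousal attribution (R2), Ingrid Baptiste is treated as also owning Idris Horvat's interest in Highfield Industries Corp, giving 35% + 58% = 93%.
By spousal attribution (R2), Ingrid Baptiste is treated as owning Idris Horvat's 16% interest in Brightpath Capital LLC.
Chain via Highfield Industries Corp. → Cobalt Realty LP → Summit Group plc (R3): 93% × 49% × 86% × 15% = 5.87853% of Brightpath Capital LLC.
Chain via Halcyon Media Ltd → Northgate Energy Co. → Talon Textiles S.p.A. (R3): 43% × 19% × 57% × 59% = 2.747571% of Brightpath Capital LLC.
Direct interest in Brightpath Capital LLC: 16%.
Aggregating (R1): 5.87853% + 2.747571% + 16% = 24.626101%.
24.626101% does not exceed the 80% threshold, so Ingrid is not a related party to Brightpath Capital LLC.

No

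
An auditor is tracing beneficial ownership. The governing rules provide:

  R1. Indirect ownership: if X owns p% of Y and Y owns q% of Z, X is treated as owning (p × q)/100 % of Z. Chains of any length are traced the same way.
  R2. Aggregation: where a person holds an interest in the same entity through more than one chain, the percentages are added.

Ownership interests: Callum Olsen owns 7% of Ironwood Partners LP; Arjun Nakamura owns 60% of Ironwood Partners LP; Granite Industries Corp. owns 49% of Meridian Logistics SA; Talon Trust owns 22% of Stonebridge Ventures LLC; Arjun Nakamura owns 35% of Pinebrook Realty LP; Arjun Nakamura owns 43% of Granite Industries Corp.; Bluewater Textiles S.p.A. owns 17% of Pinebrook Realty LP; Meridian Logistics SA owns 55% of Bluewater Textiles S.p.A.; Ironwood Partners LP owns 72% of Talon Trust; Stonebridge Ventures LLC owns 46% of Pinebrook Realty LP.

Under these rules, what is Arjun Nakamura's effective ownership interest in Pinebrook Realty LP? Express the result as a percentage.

41.341885%

Chain via Ironwood Partners LP → Talon Trust → Stonebridge Ventures LLC (R1): 60% × 72% × 22% × 46% = 4.37184% of Pinebrook Realty LP.
Chain via Granite Industries Corp. → Meridian Logistics SA → Bluewater Textiles S.p.A. (R1): 43% × 49% × 55% × 17% = 1.970045% of Pinebrook Realty LP.
Direct interest in Pinebrook Realty LP: 35%.
Aggregating (R2): 4.37184% + 1.970045% + 35% = 41.341885%.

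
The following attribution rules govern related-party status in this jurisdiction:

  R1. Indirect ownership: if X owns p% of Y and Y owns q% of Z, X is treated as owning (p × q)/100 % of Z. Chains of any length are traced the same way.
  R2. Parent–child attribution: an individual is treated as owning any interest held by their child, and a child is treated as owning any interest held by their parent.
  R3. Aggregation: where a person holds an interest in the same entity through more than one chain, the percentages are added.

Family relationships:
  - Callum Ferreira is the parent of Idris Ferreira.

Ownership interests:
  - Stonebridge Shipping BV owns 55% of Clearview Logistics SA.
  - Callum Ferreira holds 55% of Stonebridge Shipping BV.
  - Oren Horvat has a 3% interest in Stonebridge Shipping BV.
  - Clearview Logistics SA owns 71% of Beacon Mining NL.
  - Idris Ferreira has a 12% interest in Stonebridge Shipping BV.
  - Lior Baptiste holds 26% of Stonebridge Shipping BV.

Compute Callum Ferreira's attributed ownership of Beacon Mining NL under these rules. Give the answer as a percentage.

By parent–child attribution (R2), Callum Ferreira is treated as also owning Idris Ferreira's interest in Stonebridge Shipping BV, giving 55% + 12% = 67%.
Chain via Stonebridge Shipping BV → Clearview Logistics SA (R1): 67% × 55% × 71% = 26.1635% of Beacon Mining NL.

26.1635%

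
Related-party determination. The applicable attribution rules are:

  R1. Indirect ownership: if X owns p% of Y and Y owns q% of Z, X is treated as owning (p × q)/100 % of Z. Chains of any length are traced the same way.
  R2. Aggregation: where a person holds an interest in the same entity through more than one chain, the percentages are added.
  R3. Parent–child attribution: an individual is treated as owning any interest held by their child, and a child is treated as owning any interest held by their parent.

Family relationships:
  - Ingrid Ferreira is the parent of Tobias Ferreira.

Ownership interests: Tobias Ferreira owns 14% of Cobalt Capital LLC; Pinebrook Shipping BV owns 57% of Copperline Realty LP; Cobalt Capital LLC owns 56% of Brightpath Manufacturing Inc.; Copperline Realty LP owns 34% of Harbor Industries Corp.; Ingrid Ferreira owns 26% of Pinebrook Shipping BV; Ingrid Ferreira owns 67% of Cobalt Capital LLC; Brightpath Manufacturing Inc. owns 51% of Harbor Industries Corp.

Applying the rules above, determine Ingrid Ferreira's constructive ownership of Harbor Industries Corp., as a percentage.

By parent–child attribution (R3), Ingrid Ferreira is treated as also owning Tobias Ferreira's interest in Cobalt Capital LLC, giving 67% + 14% = 81%.
Chain via Cobalt Capital LLC → Brightpath Manufacturing Inc. (R1): 81% × 56% × 51% = 23.1336% of Harbor Industries Corp.
Chain via Pinebrook Shipping BV → Copperline Realty LP (R1): 26% × 57% × 34% = 5.0388% of Harbor Industries Corp.
Aggregating (R2): 23.1336% + 5.0388% = 28.1724%.

28.1724%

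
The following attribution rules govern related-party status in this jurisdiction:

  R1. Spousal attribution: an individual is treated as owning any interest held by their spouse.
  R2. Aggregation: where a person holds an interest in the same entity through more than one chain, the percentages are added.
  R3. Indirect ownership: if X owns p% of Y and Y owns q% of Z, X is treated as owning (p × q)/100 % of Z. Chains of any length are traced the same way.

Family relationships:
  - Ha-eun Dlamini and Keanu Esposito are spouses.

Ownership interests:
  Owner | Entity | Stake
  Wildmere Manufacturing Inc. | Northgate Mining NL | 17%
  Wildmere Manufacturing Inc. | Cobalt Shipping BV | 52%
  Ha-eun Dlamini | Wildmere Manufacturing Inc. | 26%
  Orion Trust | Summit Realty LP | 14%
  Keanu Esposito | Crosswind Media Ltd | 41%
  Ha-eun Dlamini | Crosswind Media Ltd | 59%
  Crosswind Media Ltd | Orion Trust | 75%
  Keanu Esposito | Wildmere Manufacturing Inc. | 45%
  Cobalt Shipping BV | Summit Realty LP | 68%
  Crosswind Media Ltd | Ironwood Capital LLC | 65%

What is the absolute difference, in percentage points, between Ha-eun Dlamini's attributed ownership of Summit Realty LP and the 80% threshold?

By spousal attribution (R1), Ha-eun Dlamini is treated as also owning Keanu Esposito's interest in Wildmere Manufacturing Inc, giving 26% + 45% = 71%.
By spousal attribution (R1), Ha-eun Dlamini is treated as also owning Keanu Esposito's interest in Crosswind Media Ltd, giving 59% + 41% = 100%.
Chain via Wildmere Manufacturing Inc. → Cobalt Shipping BV (R3): 71% × 52% × 68% = 25.1056% of Summit Realty LP.
Chain via Crosswind Media Ltd → Orion Trust (R3): 100% × 75% × 14% = 10.5% of Summit Realty LP.
Aggregating (R2): 25.1056% + 10.5% = 35.6056%.
35.6056% falls short of the 80% threshold by 44.3944 percentage points.

44.3944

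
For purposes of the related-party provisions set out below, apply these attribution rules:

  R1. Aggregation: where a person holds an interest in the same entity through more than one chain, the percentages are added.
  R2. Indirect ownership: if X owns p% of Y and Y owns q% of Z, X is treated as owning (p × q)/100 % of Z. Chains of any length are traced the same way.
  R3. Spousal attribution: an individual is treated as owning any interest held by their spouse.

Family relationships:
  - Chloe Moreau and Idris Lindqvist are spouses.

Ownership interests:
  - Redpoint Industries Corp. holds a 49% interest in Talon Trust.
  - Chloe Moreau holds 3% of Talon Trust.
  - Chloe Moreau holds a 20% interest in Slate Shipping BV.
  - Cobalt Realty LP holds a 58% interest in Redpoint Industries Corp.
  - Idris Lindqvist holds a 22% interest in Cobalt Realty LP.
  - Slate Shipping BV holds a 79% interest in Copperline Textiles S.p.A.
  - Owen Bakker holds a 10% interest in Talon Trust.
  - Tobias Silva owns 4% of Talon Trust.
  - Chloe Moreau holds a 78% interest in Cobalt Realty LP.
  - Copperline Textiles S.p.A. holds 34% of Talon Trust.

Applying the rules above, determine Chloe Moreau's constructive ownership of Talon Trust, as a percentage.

By spousal attribution (R3), Chloe Moreau is treated as also owning Idris Lindqvist's interest in Cobalt Realty LP, giving 78% + 22% = 100%.
Chain via Cobalt Realty LP → Redpoint Industries Corp. (R2): 100% × 58% × 49% = 28.42% of Talon Trust.
Chain via Slate Shipping BV → Copperline Textiles S.p.A. (R2): 20% × 79% × 34% = 5.372% of Talon Trust.
Direct interest in Talon Trust: 3%.
Aggregating (R1): 28.42% + 5.372% + 3% = 36.792%.

36.792%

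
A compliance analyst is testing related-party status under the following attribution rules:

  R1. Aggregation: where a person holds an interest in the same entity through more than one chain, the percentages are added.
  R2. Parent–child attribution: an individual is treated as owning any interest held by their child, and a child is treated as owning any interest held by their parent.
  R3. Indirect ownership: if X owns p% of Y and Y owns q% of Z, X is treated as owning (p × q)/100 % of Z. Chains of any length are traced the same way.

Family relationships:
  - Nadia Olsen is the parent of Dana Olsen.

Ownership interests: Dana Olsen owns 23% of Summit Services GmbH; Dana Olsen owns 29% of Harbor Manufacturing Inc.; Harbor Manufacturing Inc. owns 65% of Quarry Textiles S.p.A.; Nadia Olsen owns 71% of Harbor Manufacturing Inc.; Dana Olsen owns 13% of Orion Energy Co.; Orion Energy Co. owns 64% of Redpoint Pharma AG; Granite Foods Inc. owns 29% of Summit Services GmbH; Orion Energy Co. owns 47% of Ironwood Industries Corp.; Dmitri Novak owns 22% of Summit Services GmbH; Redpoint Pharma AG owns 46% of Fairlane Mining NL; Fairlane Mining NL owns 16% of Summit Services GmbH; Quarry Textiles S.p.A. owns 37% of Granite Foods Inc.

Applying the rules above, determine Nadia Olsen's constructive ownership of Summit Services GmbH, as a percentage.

By parent–child attribution (R2), Nadia Olsen is treated as also owning Dana Olsen's interest in Harbor Manufacturing Inc, giving 71% + 29% = 100%.
By parent–child attribution (R2), Nadia Olsen is treated as owning Dana Olsen's 13% interest in Orion Energy Co.
By parent–child attribution (R2), Nadia Olsen is treated as owning Dana Olsen's 23% interest in Summit Services GmbH.
Chain via Harbor Manufacturing Inc. → Quarry Textiles S.p.A. → Granite Foods Inc. (R3): 100% × 65% × 37% × 29% = 6.9745% of Summit Services GmbH.
Chain via Orion Energy Co. → Redpoint Pharma AG → Fairlane Mining NL (R3): 13% × 64% × 46% × 16% = 0.612352% of Summit Services GmbH.
Direct interest in Summit Services GmbH: 23%.
Aggregating (R1): 6.9745% + 0.612352% + 23% = 30.586852%.

30.586852%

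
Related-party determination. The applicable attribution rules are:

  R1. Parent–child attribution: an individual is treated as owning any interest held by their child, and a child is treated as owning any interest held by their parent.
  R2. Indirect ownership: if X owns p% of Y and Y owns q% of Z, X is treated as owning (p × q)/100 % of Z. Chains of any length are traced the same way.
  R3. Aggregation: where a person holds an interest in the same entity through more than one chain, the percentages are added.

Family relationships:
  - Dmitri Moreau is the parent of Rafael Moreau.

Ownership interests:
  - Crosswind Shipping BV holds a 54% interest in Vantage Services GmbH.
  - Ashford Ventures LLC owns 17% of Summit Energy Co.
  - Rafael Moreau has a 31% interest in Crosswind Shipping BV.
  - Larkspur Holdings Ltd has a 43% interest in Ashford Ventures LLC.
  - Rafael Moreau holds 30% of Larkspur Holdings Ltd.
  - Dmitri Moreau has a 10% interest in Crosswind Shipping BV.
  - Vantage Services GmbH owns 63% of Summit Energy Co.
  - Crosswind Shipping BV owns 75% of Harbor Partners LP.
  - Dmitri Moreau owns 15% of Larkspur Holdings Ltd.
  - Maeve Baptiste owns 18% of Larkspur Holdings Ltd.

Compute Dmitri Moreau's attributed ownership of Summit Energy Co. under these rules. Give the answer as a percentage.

By parent–child attribution (R1), Dmitri Moreau is treated as also owning Rafael Moreau's interest in Crosswind Shipping BV, giving 10% + 31% = 41%.
By parent–child attribution (R1), Dmitri Moreau is treated as also owning Rafael Moreau's interest in Larkspur Holdings Ltd, giving 15% + 30% = 45%.
Chain via Crosswind Shipping BV → Vantage Services GmbH (R2): 41% × 54% × 63% = 13.9482% of Summit Energy Co.
Chain via Larkspur Holdings Ltd → Ashford Ventures LLC (R2): 45% × 43% × 17% = 3.2895% of Summit Energy Co.
Aggregating (R3): 13.9482% + 3.2895% = 17.2377%.

17.2377%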